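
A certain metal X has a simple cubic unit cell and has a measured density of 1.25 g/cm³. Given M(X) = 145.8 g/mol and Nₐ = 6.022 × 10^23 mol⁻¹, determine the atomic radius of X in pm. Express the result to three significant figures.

289 pm

For a simple cubic cell (Z = 1), a³ = Z·M/(N_A·ρ) = 1 × 145.8 / (6.022 × 10²³ × 1.250) = 1.937 × 10^-22 cm³, so a = 5.786 × 10^-8 cm = 578.6 pm.
Atoms touch along the cell edge, so a = 2r, so r = 0.5000 × a = 289 pm.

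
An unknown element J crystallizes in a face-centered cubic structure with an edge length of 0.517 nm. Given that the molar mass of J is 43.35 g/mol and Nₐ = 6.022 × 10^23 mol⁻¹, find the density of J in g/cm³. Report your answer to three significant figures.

2.08 g/cm³

An FCC unit cell contains Z = 4 atoms.
Cell volume: a³ = (0.517 nm)³ = (5.170 × 10^-8 cm)³ = 1.382 × 10^-22 cm³.
ρ = Z·M/(N_A·a³) = 4 × 43.35 / (6.022 × 10²³ × 1.382 × 10^-22) = 2.084 g/cm³.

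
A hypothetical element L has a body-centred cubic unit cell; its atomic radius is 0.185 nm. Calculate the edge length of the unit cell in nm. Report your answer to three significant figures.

0.427 nm

In a BCC lattice, atoms touch along the body diagonal, so √3·a = 4r.
a = 4r/√3 = 4 × 0.185 / 1.7321 = 0.427 nm.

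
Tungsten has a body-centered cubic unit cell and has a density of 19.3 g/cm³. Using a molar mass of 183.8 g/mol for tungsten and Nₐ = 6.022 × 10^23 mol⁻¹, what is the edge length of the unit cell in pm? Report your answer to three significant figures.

With Z = 2 atoms per BCC cell, a³ = Z·M/(N_A·ρ) = 2 × 183.8 / (6.022 × 10²³ × 19.30 g/cm³) = 3.163 × 10^-23 cm³.
a = (3.163 × 10^-23)^(1/3) = 3.162 × 10^-8 cm = 316 pm.

316 pm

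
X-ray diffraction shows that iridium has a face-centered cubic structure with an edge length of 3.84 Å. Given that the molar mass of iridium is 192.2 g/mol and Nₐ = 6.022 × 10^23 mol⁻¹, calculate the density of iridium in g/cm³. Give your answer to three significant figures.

22.5 g/cm³

An FCC unit cell contains Z = 4 atoms.
Cell volume: a³ = (3.84 Å)³ = (3.840 × 10^-8 cm)³ = 5.662 × 10^-23 cm³.
ρ = Z·M/(N_A·a³) = 4 × 192.2 / (6.022 × 10²³ × 5.662 × 10^-23) = 22.55 g/cm³.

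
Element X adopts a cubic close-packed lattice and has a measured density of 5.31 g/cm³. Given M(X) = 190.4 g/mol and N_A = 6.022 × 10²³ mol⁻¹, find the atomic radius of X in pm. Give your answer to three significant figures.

For an FCC cell (Z = 4), a³ = Z·M/(N_A·ρ) = 4 × 190.4 / (6.022 × 10²³ × 5.310) = 2.382 × 10^-22 cm³, so a = 6.199 × 10^-8 cm = 619.9 pm.
Atoms touch along the face diagonal, so √2·a = 4r, so r = 0.3536 × a = 219 pm.

219 pm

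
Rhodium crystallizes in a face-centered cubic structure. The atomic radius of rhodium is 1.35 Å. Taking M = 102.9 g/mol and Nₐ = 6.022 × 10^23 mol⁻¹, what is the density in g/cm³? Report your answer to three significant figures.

In an FCC lattice, atoms touch along the face diagonal, so √2·a = 4r, giving a = 3.818 Å = 3.818 × 10^-8 cm.
With Z = 4, ρ = Z·M/(N_A·a³) = 4 × 102.9 / (6.022 × 10²³ × 5.567 × 10^-23) = 12.28 g/cm³.

12.3 g/cm³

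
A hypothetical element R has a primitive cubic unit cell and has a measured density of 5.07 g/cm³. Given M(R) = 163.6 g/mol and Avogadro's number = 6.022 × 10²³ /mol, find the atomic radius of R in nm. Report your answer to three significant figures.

For a simple cubic cell (Z = 1), a³ = Z·M/(N_A·ρ) = 1 × 163.6 / (6.022 × 10²³ × 5.070) = 5.358 × 10^-23 cm³, so a = 3.770 × 10^-8 cm = 0.3770 nm.
Atoms touch along the cell edge, so a = 2r, so r = 0.5000 × a = 0.189 nm.

0.189 nm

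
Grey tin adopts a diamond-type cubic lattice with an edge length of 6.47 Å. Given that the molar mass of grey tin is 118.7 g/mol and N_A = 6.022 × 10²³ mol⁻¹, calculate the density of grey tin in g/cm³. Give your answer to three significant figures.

A diamond cubic unit cell contains Z = 8 atoms.
Cell volume: a³ = (6.47 Å)³ = (6.470 × 10^-8 cm)³ = 2.708 × 10^-22 cm³.
ρ = Z·M/(N_A·a³) = 8 × 118.7 / (6.022 × 10²³ × 2.708 × 10^-22) = 5.822 g/cm³.

5.82 g/cm³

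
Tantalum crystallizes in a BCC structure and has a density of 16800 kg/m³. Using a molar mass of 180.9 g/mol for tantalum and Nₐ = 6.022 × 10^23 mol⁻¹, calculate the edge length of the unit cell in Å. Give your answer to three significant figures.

With Z = 2 atoms per BCC cell, a³ = Z·M/(N_A·ρ) = 2 × 180.9 / (6.022 × 10²³ × 16.80 g/cm³) = 3.576 × 10^-23 cm³.
a = (3.576 × 10^-23)^(1/3) = 3.295 × 10^-8 cm = 3.29 Å.

3.29 Å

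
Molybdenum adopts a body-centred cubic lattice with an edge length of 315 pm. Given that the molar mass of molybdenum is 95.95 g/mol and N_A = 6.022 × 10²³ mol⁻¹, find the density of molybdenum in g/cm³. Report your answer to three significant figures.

A BCC unit cell contains Z = 2 atoms.
Cell volume: a³ = (315 pm)³ = (3.150 × 10^-8 cm)³ = 3.126 × 10^-23 cm³.
ρ = Z·M/(N_A·a³) = 2 × 95.95 / (6.022 × 10²³ × 3.126 × 10^-23) = 10.20 g/cm³.

10.2 g/cm³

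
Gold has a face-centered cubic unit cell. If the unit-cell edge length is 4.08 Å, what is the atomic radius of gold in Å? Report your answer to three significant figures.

In an FCC lattice, atoms touch along the face diagonal, so √2·a = 4r.
r = √2·a/4 = 1.4142 × 4.08 / 4 = 1.44 Å.

1.44 Å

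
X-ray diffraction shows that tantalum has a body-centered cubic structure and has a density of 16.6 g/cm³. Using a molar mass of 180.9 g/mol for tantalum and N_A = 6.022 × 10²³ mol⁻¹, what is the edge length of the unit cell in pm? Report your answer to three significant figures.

331 pm

With Z = 2 atoms per BCC cell, a³ = Z·M/(N_A·ρ) = 2 × 180.9 / (6.022 × 10²³ × 16.60 g/cm³) = 3.619 × 10^-23 cm³.
a = (3.619 × 10^-23)^(1/3) = 3.308 × 10^-8 cm = 331 pm.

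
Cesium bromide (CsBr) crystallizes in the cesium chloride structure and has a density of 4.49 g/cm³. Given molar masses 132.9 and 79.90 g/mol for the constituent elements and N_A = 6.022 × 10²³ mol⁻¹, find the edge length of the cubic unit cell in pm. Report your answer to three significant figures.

M(CsBr) = 212.8 g/mol; Z = 1 formula unit per cell.
a³ = Z·M/(N_A·ρ) = 1 × 212.8 / (6.022 × 10²³ × 4.49) = 7.870 × 10^-23 cm³, so a = 4.285 × 10^-8 cm = 429 pm.

429 pm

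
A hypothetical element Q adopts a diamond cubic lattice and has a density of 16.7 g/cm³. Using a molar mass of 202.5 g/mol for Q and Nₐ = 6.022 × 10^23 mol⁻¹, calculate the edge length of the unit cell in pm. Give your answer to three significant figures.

With Z = 8 atoms per diamond cubic cell, a³ = Z·M/(N_A·ρ) = 8 × 202.5 / (6.022 × 10²³ × 16.70 g/cm³) = 1.611 × 10^-22 cm³.
a = (1.611 × 10^-22)^(1/3) = 5.441 × 10^-8 cm = 544 pm.

544 pm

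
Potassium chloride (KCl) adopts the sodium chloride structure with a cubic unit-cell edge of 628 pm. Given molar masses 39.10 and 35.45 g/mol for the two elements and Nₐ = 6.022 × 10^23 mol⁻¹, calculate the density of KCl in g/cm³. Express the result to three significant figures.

The sodium chloride structure contains Z = 4 formula units per cell; M(KCl) = 39.10 + 35.45 = 74.55 g/mol.
a³ = (6.280 × 10^-8 cm)³ = 2.477 × 10^-22 cm³.
ρ = 4 × 74.55 / (6.022 × 10²³ × 2.477 × 10^-22) = 1.999 g/cm³.

2.00 g/cm³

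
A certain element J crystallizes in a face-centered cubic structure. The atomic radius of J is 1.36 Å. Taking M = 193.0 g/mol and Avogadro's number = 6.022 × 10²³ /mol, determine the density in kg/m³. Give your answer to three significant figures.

In an FCC lattice, atoms touch along the face diagonal, so √2·a = 4r, giving a = 3.847 Å = 3.847 × 10^-8 cm.
With Z = 4, ρ = Z·M/(N_A·a³) = 4 × 193.0 / (6.022 × 10²³ × 5.692 × 10^-23) = 22.52 g/cm³ = 22500 kg/m³.

22500 kg/m³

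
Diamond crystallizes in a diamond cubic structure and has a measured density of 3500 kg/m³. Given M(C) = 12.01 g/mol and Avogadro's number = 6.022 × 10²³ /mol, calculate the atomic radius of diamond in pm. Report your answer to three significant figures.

77.3 pm

For a diamond cubic cell (Z = 8), a³ = Z·M/(N_A·ρ) = 8 × 12.01 / (6.022 × 10²³ × 3.500) = 4.559 × 10^-23 cm³, so a = 3.572 × 10^-8 cm = 357.2 pm.
Nearest neighbors lie along the body diagonal with √3·a = 8r, so r = 0.2165 × a = 77.3 pm.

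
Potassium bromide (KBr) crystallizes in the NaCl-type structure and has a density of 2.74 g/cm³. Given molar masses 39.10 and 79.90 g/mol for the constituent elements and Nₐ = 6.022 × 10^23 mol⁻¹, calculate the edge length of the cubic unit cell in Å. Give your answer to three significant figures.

M(KBr) = 119.0 g/mol; Z = 4 formula units per cell.
a³ = Z·M/(N_A·ρ) = 4 × 119.0 / (6.022 × 10²³ × 2.74) = 2.885 × 10^-22 cm³, so a = 6.608 × 10^-8 cm = 6.61 Å.

6.61 Å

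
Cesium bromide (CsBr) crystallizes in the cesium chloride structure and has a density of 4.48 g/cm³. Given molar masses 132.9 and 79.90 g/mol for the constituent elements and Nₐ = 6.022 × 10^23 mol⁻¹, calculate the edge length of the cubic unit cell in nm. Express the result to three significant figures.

0.429 nm

M(CsBr) = 212.8 g/mol; Z = 1 formula unit per cell.
a³ = Z·M/(N_A·ρ) = 1 × 212.8 / (6.022 × 10²³ × 4.48) = 7.888 × 10^-23 cm³, so a = 4.289 × 10^-8 cm = 0.429 nm.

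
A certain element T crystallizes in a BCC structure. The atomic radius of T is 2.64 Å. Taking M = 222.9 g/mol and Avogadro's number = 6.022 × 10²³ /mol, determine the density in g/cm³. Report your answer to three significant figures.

In a BCC lattice, atoms touch along the body diagonal, so √3·a = 4r, giving a = 6.097 Å = 6.097 × 10^-8 cm.
With Z = 2, ρ = Z·M/(N_A·a³) = 2 × 222.9 / (6.022 × 10²³ × 2.266 × 10^-22) = 3.267 g/cm³.

3.27 g/cm³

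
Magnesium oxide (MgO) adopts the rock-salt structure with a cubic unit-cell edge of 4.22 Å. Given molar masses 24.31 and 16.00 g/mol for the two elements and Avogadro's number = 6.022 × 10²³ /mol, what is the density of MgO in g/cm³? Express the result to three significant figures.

The rock-salt structure contains Z = 4 formula units per cell; M(MgO) = 24.31 + 16.00 = 40.31 g/mol.
a³ = (4.220 × 10^-8 cm)³ = 7.515 × 10^-23 cm³.
ρ = 4 × 40.31 / (6.022 × 10²³ × 7.515 × 10^-23) = 3.563 g/cm³.

3.56 g/cm³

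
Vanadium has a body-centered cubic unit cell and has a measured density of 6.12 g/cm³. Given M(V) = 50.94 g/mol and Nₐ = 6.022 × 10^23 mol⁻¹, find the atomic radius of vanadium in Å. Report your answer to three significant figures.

1.31 Å

For a BCC cell (Z = 2), a³ = Z·M/(N_A·ρ) = 2 × 50.94 / (6.022 × 10²³ × 6.120) = 2.764 × 10^-23 cm³, so a = 3.024 × 10^-8 cm = 3.024 Å.
Atoms touch along the body diagonal, so √3·a = 4r, so r = 0.4330 × a = 1.31 Å.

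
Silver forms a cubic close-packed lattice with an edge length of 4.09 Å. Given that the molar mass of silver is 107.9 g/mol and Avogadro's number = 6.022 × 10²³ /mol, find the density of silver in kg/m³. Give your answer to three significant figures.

An FCC unit cell contains Z = 4 atoms.
Cell volume: a³ = (4.09 Å)³ = (4.090 × 10^-8 cm)³ = 6.842 × 10^-23 cm³.
ρ = Z·M/(N_A·a³) = 4 × 107.9 / (6.022 × 10²³ × 6.842 × 10^-23) = 10.48 g/cm³ = 10500 kg/m³.

10500 kg/m³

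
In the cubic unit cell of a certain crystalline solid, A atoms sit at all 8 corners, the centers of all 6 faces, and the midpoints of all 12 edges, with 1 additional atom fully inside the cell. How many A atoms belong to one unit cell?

Corner atoms are shared by 8 cells (1/8 each), face atoms by 2 (1/2 each), edge atoms by 4 (1/4 each), interior atoms are unshared.
Net atoms = 8 × 1/8 + 6 × 1/2 + 12 × 1/4 + 1 = 1 + 3 + 3 + 1 = 8.

8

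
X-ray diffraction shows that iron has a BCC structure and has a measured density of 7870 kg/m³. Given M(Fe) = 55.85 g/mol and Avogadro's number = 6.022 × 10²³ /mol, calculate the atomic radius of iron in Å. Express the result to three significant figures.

For a BCC cell (Z = 2), a³ = Z·M/(N_A·ρ) = 2 × 55.85 / (6.022 × 10²³ × 7.870) = 2.357 × 10^-23 cm³, so a = 2.867 × 10^-8 cm = 2.867 Å.
Atoms touch along the body diagonal, so √3·a = 4r, so r = 0.4330 × a = 1.24 Å.

1.24 Å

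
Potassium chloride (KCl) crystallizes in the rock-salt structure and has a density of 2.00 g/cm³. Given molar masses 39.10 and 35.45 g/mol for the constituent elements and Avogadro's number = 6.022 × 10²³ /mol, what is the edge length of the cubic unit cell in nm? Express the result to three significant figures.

0.628 nm

M(KCl) = 74.55 g/mol; Z = 4 formula units per cell.
a³ = Z·M/(N_A·ρ) = 4 × 74.55 / (6.022 × 10²³ × 2.00) = 2.476 × 10^-22 cm³, so a = 6.279 × 10^-8 cm = 0.628 nm.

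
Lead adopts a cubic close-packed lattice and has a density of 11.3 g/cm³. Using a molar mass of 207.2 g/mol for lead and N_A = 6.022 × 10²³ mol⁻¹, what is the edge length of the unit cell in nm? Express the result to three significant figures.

0.496 nm

With Z = 4 atoms per FCC cell, a³ = Z·M/(N_A·ρ) = 4 × 207.2 / (6.022 × 10²³ × 11.30 g/cm³) = 1.218 × 10^-22 cm³.
a = (1.218 × 10^-22)^(1/3) = 4.957 × 10^-8 cm = 0.496 nm.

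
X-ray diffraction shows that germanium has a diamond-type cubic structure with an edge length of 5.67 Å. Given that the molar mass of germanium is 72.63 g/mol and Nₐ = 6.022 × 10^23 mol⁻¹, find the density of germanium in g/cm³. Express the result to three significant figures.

A diamond cubic unit cell contains Z = 8 atoms.
Cell volume: a³ = (5.67 Å)³ = (5.670 × 10^-8 cm)³ = 1.823 × 10^-22 cm³.
ρ = Z·M/(N_A·a³) = 8 × 72.63 / (6.022 × 10²³ × 1.823 × 10^-22) = 5.293 g/cm³.

5.29 g/cm³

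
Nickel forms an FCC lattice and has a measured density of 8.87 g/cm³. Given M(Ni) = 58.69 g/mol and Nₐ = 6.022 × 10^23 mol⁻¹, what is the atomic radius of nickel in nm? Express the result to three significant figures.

0.125 nm

For an FCC cell (Z = 4), a³ = Z·M/(N_A·ρ) = 4 × 58.69 / (6.022 × 10²³ × 8.870) = 4.395 × 10^-23 cm³, so a = 3.529 × 10^-8 cm = 0.3529 nm.
Atoms touch along the face diagonal, so √2·a = 4r, so r = 0.3536 × a = 0.125 nm.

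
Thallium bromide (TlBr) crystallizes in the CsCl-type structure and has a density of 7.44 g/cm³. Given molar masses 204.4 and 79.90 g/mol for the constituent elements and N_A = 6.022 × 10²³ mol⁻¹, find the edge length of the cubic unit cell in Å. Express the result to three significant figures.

3.99 Å

M(TlBr) = 284.3 g/mol; Z = 1 formula unit per cell.
a³ = Z·M/(N_A·ρ) = 1 × 284.3 / (6.022 × 10²³ × 7.44) = 6.345 × 10^-23 cm³, so a = 3.989 × 10^-8 cm = 3.99 Å.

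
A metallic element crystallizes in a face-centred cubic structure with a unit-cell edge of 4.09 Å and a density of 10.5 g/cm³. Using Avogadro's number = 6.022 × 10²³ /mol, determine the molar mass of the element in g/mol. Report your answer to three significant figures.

108 g/mol

An FCC cell has Z = 4 atoms; a = 4.090 × 10^-8 cm.
M = ρ·N_A·a³/Z = 10.5 × 6.022 × 10²³ × 6.842 × 10^-23 / 4 = 108 g/mol.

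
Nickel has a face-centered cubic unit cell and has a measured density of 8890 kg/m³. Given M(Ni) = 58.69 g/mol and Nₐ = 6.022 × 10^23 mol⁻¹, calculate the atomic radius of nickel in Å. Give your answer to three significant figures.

1.25 Å

For an FCC cell (Z = 4), a³ = Z·M/(N_A·ρ) = 4 × 58.69 / (6.022 × 10²³ × 8.890) = 4.385 × 10^-23 cm³, so a = 3.526 × 10^-8 cm = 3.526 Å.
Atoms touch along the face diagonal, so √2·a = 4r, so r = 0.3536 × a = 1.25 Å.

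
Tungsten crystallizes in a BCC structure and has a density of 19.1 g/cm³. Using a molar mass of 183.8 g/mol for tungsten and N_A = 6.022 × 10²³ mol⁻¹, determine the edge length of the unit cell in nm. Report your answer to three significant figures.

0.317 nm

With Z = 2 atoms per BCC cell, a³ = Z·M/(N_A·ρ) = 2 × 183.8 / (6.022 × 10²³ × 19.10 g/cm³) = 3.196 × 10^-23 cm³.
a = (3.196 × 10^-23)^(1/3) = 3.173 × 10^-8 cm = 0.317 nm.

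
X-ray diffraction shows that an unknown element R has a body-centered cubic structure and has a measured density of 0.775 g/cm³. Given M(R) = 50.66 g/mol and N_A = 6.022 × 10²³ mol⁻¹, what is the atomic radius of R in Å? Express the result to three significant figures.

2.60 Å

For a BCC cell (Z = 2), a³ = Z·M/(N_A·ρ) = 2 × 50.66 / (6.022 × 10²³ × 0.7750) = 2.171 × 10^-22 cm³, so a = 6.010 × 10^-8 cm = 6.010 Å.
Atoms touch along the body diagonal, so √3·a = 4r, so r = 0.4330 × a = 2.60 Å.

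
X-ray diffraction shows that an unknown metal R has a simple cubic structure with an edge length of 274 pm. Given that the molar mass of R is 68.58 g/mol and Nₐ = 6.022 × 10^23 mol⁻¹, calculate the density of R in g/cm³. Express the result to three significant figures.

5.54 g/cm³

A simple cubic unit cell contains Z = 1 atom.
Cell volume: a³ = (274 pm)³ = (2.740 × 10^-8 cm)³ = 2.057 × 10^-23 cm³.
ρ = Z·M/(N_A·a³) = 1 × 68.58 / (6.022 × 10²³ × 2.057 × 10^-23) = 5.536 g/cm³.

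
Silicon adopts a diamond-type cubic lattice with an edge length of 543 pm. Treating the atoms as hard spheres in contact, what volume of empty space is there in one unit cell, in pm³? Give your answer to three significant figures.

In a diamond cubic lattice nearest neighbors lie along the body diagonal with √3·a = 8r, so r = 0.2165a = 117.6 pm.
V_cell = a³ = 1.601 × 10^8 pm³; V_atoms = 8 × (4/3)πr³ = 5.445 × 10^7 pm³.
Empty space = 1.601 × 10^8 − 5.445 × 10^7 = 1.06 × 10^8 pm³.

1.06 × 10^8 pm³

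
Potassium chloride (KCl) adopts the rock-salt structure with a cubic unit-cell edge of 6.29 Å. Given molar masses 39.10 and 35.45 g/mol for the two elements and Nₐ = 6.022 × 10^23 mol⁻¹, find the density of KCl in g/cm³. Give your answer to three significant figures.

The rock-salt structure contains Z = 4 formula units per cell; M(KCl) = 39.10 + 35.45 = 74.55 g/mol.
a³ = (6.290 × 10^-8 cm)³ = 2.489 × 10^-22 cm³.
ρ = 4 × 74.55 / (6.022 × 10²³ × 2.489 × 10^-22) = 1.990 g/cm³.

1.99 g/cm³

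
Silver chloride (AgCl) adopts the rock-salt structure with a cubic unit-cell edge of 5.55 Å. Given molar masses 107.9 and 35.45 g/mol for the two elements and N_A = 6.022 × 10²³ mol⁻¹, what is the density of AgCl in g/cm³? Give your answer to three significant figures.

The rock-salt structure contains Z = 4 formula units per cell; M(AgCl) = 107.9 + 35.45 = 143.35 g/mol.
a³ = (5.550 × 10^-8 cm)³ = 1.710 × 10^-22 cm³.
ρ = 4 × 143.35 / (6.022 × 10²³ × 1.710 × 10^-22) = 5.570 g/cm³.

5.57 g/cm³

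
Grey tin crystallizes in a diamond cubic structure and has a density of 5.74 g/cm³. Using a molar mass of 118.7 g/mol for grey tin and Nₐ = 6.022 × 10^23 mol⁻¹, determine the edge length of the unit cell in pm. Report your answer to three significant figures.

With Z = 8 atoms per diamond cubic cell, a³ = Z·M/(N_A·ρ) = 8 × 118.7 / (6.022 × 10²³ × 5.740 g/cm³) = 2.747 × 10^-22 cm³.
a = (2.747 × 10^-22)^(1/3) = 6.501 × 10^-8 cm = 650 pm.

650 pm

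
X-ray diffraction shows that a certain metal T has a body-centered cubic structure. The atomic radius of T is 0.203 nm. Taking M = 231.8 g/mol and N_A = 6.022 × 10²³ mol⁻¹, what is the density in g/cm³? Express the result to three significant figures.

In a BCC lattice, atoms touch along the body diagonal, so √3·a = 4r, giving a = 0.4688 nm = 4.688 × 10^-8 cm.
With Z = 2, ρ = Z·M/(N_A·a³) = 2 × 231.8 / (6.022 × 10²³ × 1.030 × 10^-22) = 7.472 g/cm³.

7.47 g/cm³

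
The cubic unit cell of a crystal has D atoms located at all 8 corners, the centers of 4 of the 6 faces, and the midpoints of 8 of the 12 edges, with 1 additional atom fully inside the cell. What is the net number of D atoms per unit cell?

6

Corner atoms are shared by 8 cells (1/8 each), face atoms by 2 (1/2 each), edge atoms by 4 (1/4 each), interior atoms are unshared.
Net atoms = 8 × 1/8 + 4 × 1/2 + 8 × 1/4 + 1 = 1 + 2 + 2 + 1 = 6.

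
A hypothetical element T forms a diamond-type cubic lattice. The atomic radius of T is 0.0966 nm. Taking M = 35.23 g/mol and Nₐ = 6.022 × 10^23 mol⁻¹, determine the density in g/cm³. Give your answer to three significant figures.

5.27 g/cm³

In a diamond cubic lattice, nearest neighbors lie along the body diagonal with √3·a = 8r, giving a = 0.4462 nm = 4.462 × 10^-8 cm.
With Z = 8, ρ = Z·M/(N_A·a³) = 8 × 35.23 / (6.022 × 10²³ × 8.882 × 10^-23) = 5.269 g/cm³.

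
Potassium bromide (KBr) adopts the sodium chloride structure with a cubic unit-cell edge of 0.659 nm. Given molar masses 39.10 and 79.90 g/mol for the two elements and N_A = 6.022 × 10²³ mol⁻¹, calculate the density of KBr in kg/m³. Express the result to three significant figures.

2760 kg/m³

The sodium chloride structure contains Z = 4 formula units per cell; M(KBr) = 39.10 + 79.90 = 119.0 g/mol.
a³ = (6.590 × 10^-8 cm)³ = 2.862 × 10^-22 cm³.
ρ = 4 × 119.0 / (6.022 × 10²³ × 2.862 × 10^-22) = 2.762 g/cm³ = 2760 kg/m³.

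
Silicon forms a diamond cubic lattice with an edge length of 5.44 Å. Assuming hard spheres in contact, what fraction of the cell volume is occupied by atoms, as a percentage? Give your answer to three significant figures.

34.0%

In a diamond cubic lattice nearest neighbors lie along the body diagonal with √3·a = 8r, so r = 0.2165a = 1.178 Å.
Packing fraction = Z·(4/3)πr³ / a³ = 8 × (4/3)π × (1.178)³ / (5.44)³ = 0.3401 = 34.0%.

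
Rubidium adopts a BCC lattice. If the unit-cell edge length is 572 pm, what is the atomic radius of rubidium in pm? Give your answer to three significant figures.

In a BCC lattice, atoms touch along the body diagonal, so √3·a = 4r.
r = √3·a/4 = 1.7321 × 572 / 4 = 248 pm.

248 pm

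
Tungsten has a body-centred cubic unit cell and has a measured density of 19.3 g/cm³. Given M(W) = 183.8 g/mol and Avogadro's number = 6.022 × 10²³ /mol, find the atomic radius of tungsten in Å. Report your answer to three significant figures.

1.37 Å

For a BCC cell (Z = 2), a³ = Z·M/(N_A·ρ) = 2 × 183.8 / (6.022 × 10²³ × 19.30) = 3.163 × 10^-23 cm³, so a = 3.162 × 10^-8 cm = 3.162 Å.
Atoms touch along the body diagonal, so √3·a = 4r, so r = 0.4330 × a = 1.37 Å.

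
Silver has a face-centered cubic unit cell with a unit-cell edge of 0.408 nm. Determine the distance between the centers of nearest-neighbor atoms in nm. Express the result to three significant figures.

0.288 nm

In an FCC structure, atoms touch along the face diagonal, so √2·a = 4r; the nearest-neighbor distance equals 2r = 0.7071·a.
d = 0.7071 × 0.408 = 0.288 nm.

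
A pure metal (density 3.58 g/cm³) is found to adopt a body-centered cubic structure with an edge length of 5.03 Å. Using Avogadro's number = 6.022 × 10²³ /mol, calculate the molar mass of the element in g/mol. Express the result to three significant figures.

A BCC cell has Z = 2 atoms; a = 5.030 × 10^-8 cm.
M = ρ·N_A·a³/Z = 3.58 × 6.022 × 10²³ × 1.273 × 10^-22 / 2 = 137 g/mol.

137 g/mol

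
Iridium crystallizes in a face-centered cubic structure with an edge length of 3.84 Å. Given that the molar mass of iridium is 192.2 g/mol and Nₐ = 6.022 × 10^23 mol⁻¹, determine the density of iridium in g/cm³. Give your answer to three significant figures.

22.5 g/cm³

An FCC unit cell contains Z = 4 atoms.
Cell volume: a³ = (3.84 Å)³ = (3.840 × 10^-8 cm)³ = 5.662 × 10^-23 cm³.
ρ = Z·M/(N_A·a³) = 4 × 192.2 / (6.022 × 10²³ × 5.662 × 10^-23) = 22.55 g/cm³.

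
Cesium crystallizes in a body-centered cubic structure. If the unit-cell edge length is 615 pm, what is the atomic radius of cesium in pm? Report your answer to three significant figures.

In a BCC lattice, atoms touch along the body diagonal, so √3·a = 4r.
r = √3·a/4 = 1.7321 × 615 / 4 = 266 pm.

266 pm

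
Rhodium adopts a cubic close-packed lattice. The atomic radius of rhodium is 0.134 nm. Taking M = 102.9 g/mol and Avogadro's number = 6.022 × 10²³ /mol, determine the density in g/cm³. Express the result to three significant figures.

12.6 g/cm³

In an FCC lattice, atoms touch along the face diagonal, so √2·a = 4r, giving a = 0.3790 nm = 3.790 × 10^-8 cm.
With Z = 4, ρ = Z·M/(N_A·a³) = 4 × 102.9 / (6.022 × 10²³ × 5.444 × 10^-23) = 12.55 g/cm³.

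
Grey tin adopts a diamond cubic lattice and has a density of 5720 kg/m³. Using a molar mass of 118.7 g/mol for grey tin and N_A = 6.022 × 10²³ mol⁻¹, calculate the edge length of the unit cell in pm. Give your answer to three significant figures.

With Z = 8 atoms per diamond cubic cell, a³ = Z·M/(N_A·ρ) = 8 × 118.7 / (6.022 × 10²³ × 5.720 g/cm³) = 2.757 × 10^-22 cm³.
a = (2.757 × 10^-22)^(1/3) = 6.508 × 10^-8 cm = 651 pm.

651 pm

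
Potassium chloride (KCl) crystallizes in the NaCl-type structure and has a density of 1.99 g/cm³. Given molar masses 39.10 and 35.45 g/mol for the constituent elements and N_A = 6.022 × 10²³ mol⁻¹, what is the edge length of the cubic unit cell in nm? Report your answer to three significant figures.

0.629 nm

M(KCl) = 74.55 g/mol; Z = 4 formula units per cell.
a³ = Z·M/(N_A·ρ) = 4 × 74.55 / (6.022 × 10²³ × 1.99) = 2.488 × 10^-22 cm³, so a = 6.290 × 10^-8 cm = 0.629 nm.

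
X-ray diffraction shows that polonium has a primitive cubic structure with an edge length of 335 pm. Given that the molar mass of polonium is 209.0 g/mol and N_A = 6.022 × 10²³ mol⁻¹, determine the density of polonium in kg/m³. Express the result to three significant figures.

A simple cubic unit cell contains Z = 1 atom.
Cell volume: a³ = (335 pm)³ = (3.350 × 10^-8 cm)³ = 3.760 × 10^-23 cm³.
ρ = Z·M/(N_A·a³) = 1 × 209.0 / (6.022 × 10²³ × 3.760 × 10^-23) = 9.231 g/cm³ = 9230 kg/m³.

9230 kg/m³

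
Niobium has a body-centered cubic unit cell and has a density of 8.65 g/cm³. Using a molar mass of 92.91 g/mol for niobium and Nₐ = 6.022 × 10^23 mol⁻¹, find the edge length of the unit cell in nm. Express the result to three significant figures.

0.329 nm

With Z = 2 atoms per BCC cell, a³ = Z·M/(N_A·ρ) = 2 × 92.91 / (6.022 × 10²³ × 8.650 g/cm³) = 3.567 × 10^-23 cm³.
a = (3.567 × 10^-23)^(1/3) = 3.292 × 10^-8 cm = 0.329 nm.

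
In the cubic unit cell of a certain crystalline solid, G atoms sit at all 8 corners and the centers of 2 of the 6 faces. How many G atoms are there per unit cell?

Corner atoms are shared by 8 cells (1/8 each), face atoms by 2 (1/2 each).
Net atoms = 8 × 1/8 + 2 × 1/2 = 1 + 1 = 2.

2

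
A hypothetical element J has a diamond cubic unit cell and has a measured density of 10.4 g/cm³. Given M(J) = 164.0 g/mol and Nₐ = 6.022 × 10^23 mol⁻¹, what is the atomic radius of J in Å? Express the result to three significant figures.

1.29 Å

For a diamond cubic cell (Z = 8), a³ = Z·M/(N_A·ρ) = 8 × 164.0 / (6.022 × 10²³ × 10.40) = 2.095 × 10^-22 cm³, so a = 5.939 × 10^-8 cm = 5.939 Å.
Nearest neighbors lie along the body diagonal with √3·a = 8r, so r = 0.2165 × a = 1.29 Å.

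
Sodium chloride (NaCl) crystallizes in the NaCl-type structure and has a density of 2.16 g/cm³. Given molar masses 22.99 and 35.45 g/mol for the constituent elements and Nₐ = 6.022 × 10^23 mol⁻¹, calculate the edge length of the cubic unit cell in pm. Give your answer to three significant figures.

564 pm

M(NaCl) = 58.44 g/mol; Z = 4 formula units per cell.
a³ = Z·M/(N_A·ρ) = 4 × 58.44 / (6.022 × 10²³ × 2.16) = 1.797 × 10^-22 cm³, so a = 5.643 × 10^-8 cm = 564 pm.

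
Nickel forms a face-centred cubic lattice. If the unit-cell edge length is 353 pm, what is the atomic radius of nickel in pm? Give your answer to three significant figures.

125 pm

In an FCC lattice, atoms touch along the face diagonal, so √2·a = 4r.
r = √2·a/4 = 1.4142 × 353 / 4 = 125 pm.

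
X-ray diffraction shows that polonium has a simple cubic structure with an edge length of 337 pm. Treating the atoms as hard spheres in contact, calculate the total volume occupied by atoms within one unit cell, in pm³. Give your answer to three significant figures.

2.00 × 10^7 pm³

In a simple cubic lattice atoms touch along the cell edge, so a = 2r, so r = 0.5000a = 168.5 pm.
V_atoms = Z × (4/3)πr³ = 1 × (4/3)π × (168.5)³ = 2.00 × 10^7 pm³.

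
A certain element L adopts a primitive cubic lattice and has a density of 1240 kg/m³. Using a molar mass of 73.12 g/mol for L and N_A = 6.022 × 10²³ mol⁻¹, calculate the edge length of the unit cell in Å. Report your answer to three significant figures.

With Z = 1 atom per simple cubic cell, a³ = Z·M/(N_A·ρ) = 1 × 73.12 / (6.022 × 10²³ × 1.240 g/cm³) = 9.792 × 10^-23 cm³.
a = (9.792 × 10^-23)^(1/3) = 4.609 × 10^-8 cm = 4.61 Å.

4.61 Å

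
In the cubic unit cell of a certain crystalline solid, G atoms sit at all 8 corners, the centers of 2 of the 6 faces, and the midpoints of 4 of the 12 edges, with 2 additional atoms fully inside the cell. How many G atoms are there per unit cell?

Corner atoms are shared by 8 cells (1/8 each), face atoms by 2 (1/2 each), edge atoms by 4 (1/4 each), interior atoms are unshared.
Net atoms = 8 × 1/8 + 2 × 1/2 + 4 × 1/4 + 2 = 1 + 1 + 1 + 2 = 5.

5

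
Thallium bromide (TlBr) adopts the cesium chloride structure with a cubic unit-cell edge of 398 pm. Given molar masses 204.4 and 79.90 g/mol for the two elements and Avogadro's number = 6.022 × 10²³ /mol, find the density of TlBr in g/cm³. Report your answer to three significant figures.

7.49 g/cm³

The cesium chloride structure contains Z = 1 formula unit per cell; M(TlBr) = 204.4 + 79.90 = 284.3 g/mol.
a³ = (3.980 × 10^-8 cm)³ = 6.304 × 10^-23 cm³.
ρ = 1 × 284.3 / (6.022 × 10²³ × 6.304 × 10^-23) = 7.488 g/cm³.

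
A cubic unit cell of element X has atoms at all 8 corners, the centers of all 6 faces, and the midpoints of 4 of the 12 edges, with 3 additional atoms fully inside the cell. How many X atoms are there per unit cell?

Corner atoms are shared by 8 cells (1/8 each), face atoms by 2 (1/2 each), edge atoms by 4 (1/4 each), interior atoms are unshared.
Net atoms = 8 × 1/8 + 6 × 1/2 + 4 × 1/4 + 3 = 1 + 3 + 1 + 3 = 8.

8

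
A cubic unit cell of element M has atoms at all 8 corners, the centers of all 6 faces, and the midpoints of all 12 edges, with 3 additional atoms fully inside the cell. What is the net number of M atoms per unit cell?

10

Corner atoms are shared by 8 cells (1/8 each), face atoms by 2 (1/2 each), edge atoms by 4 (1/4 each), interior atoms are unshared.
Net atoms = 8 × 1/8 + 6 × 1/2 + 12 × 1/4 + 3 = 1 + 3 + 3 + 3 = 10.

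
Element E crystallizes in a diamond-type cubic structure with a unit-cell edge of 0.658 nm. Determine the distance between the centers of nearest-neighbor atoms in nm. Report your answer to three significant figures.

In a diamond cubic structure, nearest neighbors lie along the body diagonal with √3·a = 8r; the nearest-neighbor distance equals 2r = 0.4330·a.
d = 0.4330 × 0.658 = 0.285 nm.

0.285 nm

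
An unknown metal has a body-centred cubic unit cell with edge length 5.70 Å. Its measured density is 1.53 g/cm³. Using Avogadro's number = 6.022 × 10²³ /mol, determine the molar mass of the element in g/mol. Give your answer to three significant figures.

85.3 g/mol

A BCC cell has Z = 2 atoms; a = 5.700 × 10^-8 cm.
M = ρ·N_A·a³/Z = 1.53 × 6.022 × 10²³ × 1.852 × 10^-22 / 2 = 85.3 g/mol.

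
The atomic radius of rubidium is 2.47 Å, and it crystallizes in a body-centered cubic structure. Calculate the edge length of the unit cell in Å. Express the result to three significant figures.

In a BCC lattice, atoms touch along the body diagonal, so √3·a = 4r.
a = 4r/√3 = 4 × 2.47 / 1.7321 = 5.70 Å.

5.70 Å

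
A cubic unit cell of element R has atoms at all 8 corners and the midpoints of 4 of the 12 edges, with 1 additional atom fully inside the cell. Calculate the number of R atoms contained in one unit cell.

3

Corner atoms are shared by 8 cells (1/8 each), edge atoms by 4 (1/4 each), interior atoms are unshared.
Net atoms = 8 × 1/8 + 4 × 1/4 + 1 = 1 + 1 + 1 = 3.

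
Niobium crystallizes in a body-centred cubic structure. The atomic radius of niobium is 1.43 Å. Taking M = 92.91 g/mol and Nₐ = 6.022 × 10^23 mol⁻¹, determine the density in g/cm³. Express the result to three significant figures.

8.57 g/cm³

In a BCC lattice, atoms touch along the body diagonal, so √3·a = 4r, giving a = 3.302 Å = 3.302 × 10^-8 cm.
With Z = 2, ρ = Z·M/(N_A·a³) = 2 × 92.91 / (6.022 × 10²³ × 3.602 × 10^-23) = 8.567 g/cm³.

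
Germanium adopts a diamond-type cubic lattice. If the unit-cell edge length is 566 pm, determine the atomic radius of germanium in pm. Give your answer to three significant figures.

In a diamond cubic lattice, nearest neighbors lie along the body diagonal with √3·a = 8r.
r = √3·a/8 = 1.7321 × 566 / 8 = 123 pm.

123 pm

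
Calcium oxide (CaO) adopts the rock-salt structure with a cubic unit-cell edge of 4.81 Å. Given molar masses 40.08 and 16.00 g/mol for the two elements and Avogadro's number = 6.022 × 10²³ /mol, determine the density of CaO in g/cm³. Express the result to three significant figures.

The rock-salt structure contains Z = 4 formula units per cell; M(CaO) = 40.08 + 16.00 = 56.08 g/mol.
a³ = (4.810 × 10^-8 cm)³ = 1.113 × 10^-22 cm³.
ρ = 4 × 56.08 / (6.022 × 10²³ × 1.113 × 10^-22) = 3.347 g/cm³.

3.35 g/cm³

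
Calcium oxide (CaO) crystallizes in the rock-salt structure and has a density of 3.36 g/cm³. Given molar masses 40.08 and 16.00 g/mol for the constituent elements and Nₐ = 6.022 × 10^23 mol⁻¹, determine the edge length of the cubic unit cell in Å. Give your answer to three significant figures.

M(CaO) = 56.08 g/mol; Z = 4 formula units per cell.
a³ = Z·M/(N_A·ρ) = 4 × 56.08 / (6.022 × 10²³ × 3.36) = 1.109 × 10^-22 cm³, so a = 4.804 × 10^-8 cm = 4.80 Å.

4.80 Å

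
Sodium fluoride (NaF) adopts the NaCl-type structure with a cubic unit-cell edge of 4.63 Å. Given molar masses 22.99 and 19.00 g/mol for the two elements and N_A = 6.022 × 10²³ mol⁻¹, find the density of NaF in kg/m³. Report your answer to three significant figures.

2810 kg/m³

The NaCl-type structure contains Z = 4 formula units per cell; M(NaF) = 22.99 + 19.00 = 41.99 g/mol.
a³ = (4.630 × 10^-8 cm)³ = 9.925 × 10^-23 cm³.
ρ = 4 × 41.99 / (6.022 × 10²³ × 9.925 × 10^-23) = 2.810 g/cm³ = 2810 kg/m³.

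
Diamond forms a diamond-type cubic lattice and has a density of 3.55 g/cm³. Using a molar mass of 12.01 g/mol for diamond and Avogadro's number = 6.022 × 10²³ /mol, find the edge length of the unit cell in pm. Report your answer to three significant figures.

356 pm

With Z = 8 atoms per diamond cubic cell, a³ = Z·M/(N_A·ρ) = 8 × 12.01 / (6.022 × 10²³ × 3.550 g/cm³) = 4.494 × 10^-23 cm³.
a = (4.494 × 10^-23)^(1/3) = 3.555 × 10^-8 cm = 356 pm.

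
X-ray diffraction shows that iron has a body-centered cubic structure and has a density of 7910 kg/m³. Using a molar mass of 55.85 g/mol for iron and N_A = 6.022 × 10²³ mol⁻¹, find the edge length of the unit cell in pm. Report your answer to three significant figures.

286 pm

With Z = 2 atoms per BCC cell, a³ = Z·M/(N_A·ρ) = 2 × 55.85 / (6.022 × 10²³ × 7.910 g/cm³) = 2.345 × 10^-23 cm³.
a = (2.345 × 10^-23)^(1/3) = 2.862 × 10^-8 cm = 286 pm.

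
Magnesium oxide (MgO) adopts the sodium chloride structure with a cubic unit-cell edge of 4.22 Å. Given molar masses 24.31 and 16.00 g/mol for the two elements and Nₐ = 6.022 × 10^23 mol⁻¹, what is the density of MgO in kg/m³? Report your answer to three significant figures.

The sodium chloride structure contains Z = 4 formula units per cell; M(MgO) = 24.31 + 16.00 = 40.31 g/mol.
a³ = (4.220 × 10^-8 cm)³ = 7.515 × 10^-23 cm³.
ρ = 4 × 40.31 / (6.022 × 10²³ × 7.515 × 10^-23) = 3.563 g/cm³ = 3560 kg/m³.

3560 kg/m³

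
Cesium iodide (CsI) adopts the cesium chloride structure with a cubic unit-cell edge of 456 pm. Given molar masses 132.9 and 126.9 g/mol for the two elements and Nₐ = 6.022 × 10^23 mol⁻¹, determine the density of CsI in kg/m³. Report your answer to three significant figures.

4550 kg/m³

The cesium chloride structure contains Z = 1 formula unit per cell; M(CsI) = 132.9 + 126.9 = 259.8 g/mol.
a³ = (4.560 × 10^-8 cm)³ = 9.482 × 10^-23 cm³.
ρ = 1 × 259.8 / (6.022 × 10²³ × 9.482 × 10^-23) = 4.550 g/cm³ = 4550 kg/m³.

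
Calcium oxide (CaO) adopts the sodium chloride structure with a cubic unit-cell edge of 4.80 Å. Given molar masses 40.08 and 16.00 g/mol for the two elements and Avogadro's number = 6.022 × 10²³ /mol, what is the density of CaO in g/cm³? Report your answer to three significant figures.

3.37 g/cm³

The sodium chloride structure contains Z = 4 formula units per cell; M(CaO) = 40.08 + 16.00 = 56.08 g/mol.
a³ = (4.800 × 10^-8 cm)³ = 1.106 × 10^-22 cm³.
ρ = 4 × 56.08 / (6.022 × 10²³ × 1.106 × 10^-22) = 3.368 g/cm³.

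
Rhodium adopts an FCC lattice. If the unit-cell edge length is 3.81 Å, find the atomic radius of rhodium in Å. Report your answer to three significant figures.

1.35 Å

In an FCC lattice, atoms touch along the face diagonal, so √2·a = 4r.
r = √2·a/4 = 1.4142 × 3.81 / 4 = 1.35 Å.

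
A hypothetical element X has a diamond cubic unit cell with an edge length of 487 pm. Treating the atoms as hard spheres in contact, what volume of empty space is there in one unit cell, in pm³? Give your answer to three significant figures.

7.62 × 10^7 pm³

In a diamond cubic lattice nearest neighbors lie along the body diagonal with √3·a = 8r, so r = 0.2165a = 105.4 pm.
V_cell = a³ = 1.155 × 10^8 pm³; V_atoms = 8 × (4/3)πr³ = 3.928 × 10^7 pm³.
Empty space = 1.155 × 10^8 − 3.928 × 10^7 = 7.62 × 10^7 pm³.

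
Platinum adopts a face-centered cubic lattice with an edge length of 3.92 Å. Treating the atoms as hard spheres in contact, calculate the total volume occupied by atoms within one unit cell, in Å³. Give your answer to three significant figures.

44.6 Å³

In an FCC lattice atoms touch along the face diagonal, so √2·a = 4r, so r = 0.3536a = 1.386 Å.
V_atoms = Z × (4/3)πr³ = 4 × (4/3)π × (1.386)³ = 44.6 Å³.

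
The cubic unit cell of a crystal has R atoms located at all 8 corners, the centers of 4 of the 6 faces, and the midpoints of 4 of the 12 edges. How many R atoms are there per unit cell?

4

Corner atoms are shared by 8 cells (1/8 each), face atoms by 2 (1/2 each), edge atoms by 4 (1/4 each).
Net atoms = 8 × 1/8 + 4 × 1/2 + 4 × 1/4 = 1 + 2 + 1 = 4.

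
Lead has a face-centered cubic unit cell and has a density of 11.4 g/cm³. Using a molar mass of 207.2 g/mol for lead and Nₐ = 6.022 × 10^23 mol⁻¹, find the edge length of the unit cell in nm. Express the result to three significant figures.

With Z = 4 atoms per FCC cell, a³ = Z·M/(N_A·ρ) = 4 × 207.2 / (6.022 × 10²³ × 11.40 g/cm³) = 1.207 × 10^-22 cm³.
a = (1.207 × 10^-22)^(1/3) = 4.942 × 10^-8 cm = 0.494 nm.

0.494 nm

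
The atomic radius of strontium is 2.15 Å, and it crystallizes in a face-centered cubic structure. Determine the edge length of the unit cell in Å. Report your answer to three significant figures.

6.08 Å

In an FCC lattice, atoms touch along the face diagonal, so √2·a = 4r.
a = 4r/√2 = 4 × 2.15 / 1.4142 = 6.08 Å.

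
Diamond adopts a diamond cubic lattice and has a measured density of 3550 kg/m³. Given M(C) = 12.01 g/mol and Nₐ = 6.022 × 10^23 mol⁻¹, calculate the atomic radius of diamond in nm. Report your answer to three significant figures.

For a diamond cubic cell (Z = 8), a³ = Z·M/(N_A·ρ) = 8 × 12.01 / (6.022 × 10²³ × 3.550) = 4.494 × 10^-23 cm³, so a = 3.555 × 10^-8 cm = 0.3555 nm.
Nearest neighbors lie along the body diagonal with √3·a = 8r, so r = 0.2165 × a = 0.0770 nm.

0.0770 nm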